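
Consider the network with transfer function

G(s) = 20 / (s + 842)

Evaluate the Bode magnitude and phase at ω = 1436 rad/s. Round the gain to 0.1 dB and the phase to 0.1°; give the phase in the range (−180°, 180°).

At s = jω = j1436:
pole (s+842): 842 + j1436 → |·| = √(842²+1436²) = √2771060 ≈ 1664.7, ∠ = arctan(1436/842) ≈ 59.61°
|G| = 20 / 1664.7 ≈ 0.012014
Gain = 20 log₁₀(0.012014) ≈ -38.41 dB
∠G = 0.00° − 59.61° = -59.61°

-38.4 dB, -59.6°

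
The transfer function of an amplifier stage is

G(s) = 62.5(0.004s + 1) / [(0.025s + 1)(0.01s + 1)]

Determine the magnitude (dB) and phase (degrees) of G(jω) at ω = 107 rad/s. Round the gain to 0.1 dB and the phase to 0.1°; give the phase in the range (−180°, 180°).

24.2 dB, -93.3°

At ω = 107 rad/s:
zero (1 + j107·0.004) = 1 + j0.428 → |·| ≈ 1.0877, ∠ ≈ 23.17°
pole (1 + j107·0.025) = 1 + j2.675 → |·| ≈ 2.8558, ∠ ≈ 69.50°
pole (1 + j107·0.01) = 1 + j1.07 → |·| ≈ 1.4645, ∠ ≈ 46.94°
|G| = 62.5 · 1.0877 / (2.8558 · 1.4645) ≈ 16.254
Gain = 20 log₁₀(16.254) ≈ 24.22 dB
∠G = (23.17°) − (69.50° + 46.94°) = -93.27°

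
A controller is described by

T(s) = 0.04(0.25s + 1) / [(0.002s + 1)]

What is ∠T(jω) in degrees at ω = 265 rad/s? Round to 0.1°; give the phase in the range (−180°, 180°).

61.2°

At ω = 265 rad/s:
zero (1 + j265·0.25) = 1 + j66.25 → |·| ≈ 66.258, ∠ ≈ 89.14°
pole (1 + j265·0.002) = 1 + j0.53 → |·| ≈ 1.1318, ∠ ≈ 27.92°
∠T = (89.14°) − (27.92°) = 61.22°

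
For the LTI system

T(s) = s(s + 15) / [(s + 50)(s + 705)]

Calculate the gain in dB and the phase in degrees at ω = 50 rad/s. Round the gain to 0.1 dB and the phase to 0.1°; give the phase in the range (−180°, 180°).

At s = jω = j50:
zero (s+15): 15 + j50 → |·| = √(15²+50²) = √2725 ≈ 52.202, ∠ = arctan(50/15) ≈ 73.30°
zero at origin: s = j50 → |·| = 50, ∠ = 90.00°
pole (s+50): 50 + j50 → |·| = √(50²+50²) = √5000 ≈ 70.711, ∠ = arctan(50/50) ≈ 45.00°
pole (s+705): 705 + j50 → |·| = √(705²+50²) = √499525 ≈ 706.77, ∠ = arctan(50/705) ≈ 4.06°
|T| = 1 · 2610.1 / 49976 ≈ 0.052227
Gain = 20 log₁₀(0.052227) ≈ -25.64 dB
∠T = 163.30° − 49.06° = 114.24°

-25.6 dB, 114.2°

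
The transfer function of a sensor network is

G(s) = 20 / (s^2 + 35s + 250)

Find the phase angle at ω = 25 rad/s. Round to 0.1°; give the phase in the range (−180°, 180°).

-113.2°

Substitute s = j25:
Numerator: 20 = 20 + j0
Denominator: (j25)^2 + 35(j25) + 250 = -375 + j875
|N| = √(20² + 0²) ≈ 20, ∠N ≈ 0.00°
|D| = √(375² + 875²) ≈ 951.97, ∠D ≈ 113.20°
∠G = 0.00° − 113.20° = -113.20°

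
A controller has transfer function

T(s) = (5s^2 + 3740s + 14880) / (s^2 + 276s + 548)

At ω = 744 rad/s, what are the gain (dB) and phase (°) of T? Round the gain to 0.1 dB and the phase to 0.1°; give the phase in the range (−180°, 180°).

Substitute s = j744:
Numerator: 5(j744)^2 + 3740(j744) + 14880 = -2752800 + j2782560
Denominator: (j744)^2 + 276(j744) + 548 = -552988 + j205344
|N| = √(2752800² + 2782560²) ≈ 3.9141e+06, ∠N ≈ 134.69°
|D| = √(552988² + 205344²) ≈ 5.8988e+05, ∠D ≈ 159.63°
|T| = 3.9141e+06 / 5.8988e+05 ≈ 6.6354
Gain = 20 log₁₀(6.6354) ≈ 16.44 dB
∠T = 134.69° − 159.63° = -24.94°

16.4 dB, -24.9°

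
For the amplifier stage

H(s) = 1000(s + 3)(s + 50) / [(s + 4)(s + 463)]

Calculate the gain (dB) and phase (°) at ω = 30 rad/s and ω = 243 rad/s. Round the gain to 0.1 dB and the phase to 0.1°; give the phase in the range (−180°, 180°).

At s = jω = j30:
zero (s+3): 3 + j30 → |·| = √(3²+30²) = √909 ≈ 30.15, ∠ = arctan(30/3) ≈ 84.29°
zero (s+50): 50 + j30 → |·| = √(50²+30²) = √3400 ≈ 58.31, ∠ = arctan(30/50) ≈ 30.96°
pole (s+4): 4 + j30 → |·| = √(4²+30²) = √916 ≈ 30.265, ∠ = arctan(30/4) ≈ 82.41°
pole (s+463): 463 + j30 → |·| = √(463²+30²) = √215269 ≈ 463.97, ∠ = arctan(30/463) ≈ 3.71°
|H| = 1000 · 1758 / 14042 ≈ 125.2
Gain = 20 log₁₀(125.2) ≈ 41.95 dB
∠H = 115.25° − 86.12° = 29.13°

At s = jω = j243:
zero (s+3): 3 + j243 → |·| = √(3²+243²) = √59058 ≈ 243.02, ∠ = arctan(243/3) ≈ 89.29°
zero (s+50): 50 + j243 → |·| = √(50²+243²) = √61549 ≈ 248.09, ∠ = arctan(243/50) ≈ 78.37°
pole (s+4): 4 + j243 → |·| = √(4²+243²) = √59065 ≈ 243.03, ∠ = arctan(243/4) ≈ 89.06°
pole (s+463): 463 + j243 → |·| = √(463²+243²) = √273418 ≈ 522.89, ∠ = arctan(243/463) ≈ 27.69°
|H| = 1000 · 60291 / 1.2708e+05 ≈ 474.43
Gain = 20 log₁₀(474.43) ≈ 53.52 dB
∠H = 167.66° − 116.75° = 50.91°

ω = 30: 42.0 dB, 29.1°; ω = 243: 53.5 dB, 50.9°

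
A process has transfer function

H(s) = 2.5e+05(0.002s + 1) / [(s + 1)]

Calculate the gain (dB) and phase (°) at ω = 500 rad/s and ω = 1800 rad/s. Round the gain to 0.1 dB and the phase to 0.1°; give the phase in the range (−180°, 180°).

ω = 500: 57.0 dB, -44.9°; ω = 1800: 54.3 dB, -15.5°

At ω = 500 rad/s:
zero (1 + j500·0.002) = 1 + j1 → |·| ≈ 1.4142, ∠ ≈ 45.00°
pole (1 + j500·1) = 1 + j500 → |·| ≈ 500, ∠ ≈ 89.89°
|H| = 2.5e+05 · 1.4142 / (500) ≈ 707.1
Gain = 20 log₁₀(707.1) ≈ 56.99 dB
∠H = (45.00°) − (89.89°) = -44.89°

At ω = 1800 rad/s:
zero (1 + j1800·0.002) = 1 + j3.6 → |·| ≈ 3.7363, ∠ ≈ 74.48°
pole (1 + j1800·1) = 1 + j1800 → |·| ≈ 1800, ∠ ≈ 89.97°
|H| = 2.5e+05 · 3.7363 / (1800) ≈ 518.93
Gain = 20 log₁₀(518.93) ≈ 54.30 dB
∠H = (74.48°) − (89.97°) = -15.49°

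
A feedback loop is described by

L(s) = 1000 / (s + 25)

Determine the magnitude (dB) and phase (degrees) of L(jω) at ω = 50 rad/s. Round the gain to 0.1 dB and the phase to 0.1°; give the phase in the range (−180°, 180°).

Substitute s = j50:
Numerator: 1000 = 1000 + j0
Denominator: (j50) + 25 = 25 + j50
|N| = √(1000² + 0²) ≈ 1000, ∠N ≈ 0.00°
|D| = √(25² + 50²) ≈ 55.902, ∠D ≈ 63.43°
|L| = 1000 / 55.902 ≈ 17.888
Gain = 20 log₁₀(17.888) ≈ 25.05 dB
∠L = 0.00° − 63.43° = -63.43°

25.1 dB, -63.4°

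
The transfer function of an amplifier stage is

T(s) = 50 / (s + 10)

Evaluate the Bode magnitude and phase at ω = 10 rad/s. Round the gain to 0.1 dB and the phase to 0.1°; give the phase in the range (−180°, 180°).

11.0 dB, -45.0°

At s = jω = j10:
pole (s+10): 10 + j10 → |·| = √(10²+10²) = √200 ≈ 14.142, ∠ = arctan(10/10) ≈ 45.00°
|T| = 50 / 14.142 ≈ 3.5356
Gain = 20 log₁₀(3.5356) ≈ 10.97 dB
∠T = 0.00° − 45.00° = -45.00°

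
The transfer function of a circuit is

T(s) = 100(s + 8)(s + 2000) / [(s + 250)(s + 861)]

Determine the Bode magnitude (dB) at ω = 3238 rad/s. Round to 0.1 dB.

41.1 dB

At s = jω = j3238:
zero (s+8): 8 + j3238 → |·| = √(8²+3238²) = √10484708 ≈ 3238, ∠ = arctan(3238/8) ≈ 89.86°
zero (s+2000): 2000 + j3238 → |·| = √(2000²+3238²) = √14484644 ≈ 3805.9, ∠ = arctan(3238/2000) ≈ 58.30°
pole (s+250): 250 + j3238 → |·| = √(250²+3238²) = √10547144 ≈ 3247.6, ∠ = arctan(3238/250) ≈ 85.59°
pole (s+861): 861 + j3238 → |·| = √(861²+3238²) = √11225965 ≈ 3350.5, ∠ = arctan(3238/861) ≈ 75.11°
|T| = 100 · 1.2324e+07 / 1.0881e+07 ≈ 113.26
Gain = 20 log₁₀(113.26) ≈ 41.08 dB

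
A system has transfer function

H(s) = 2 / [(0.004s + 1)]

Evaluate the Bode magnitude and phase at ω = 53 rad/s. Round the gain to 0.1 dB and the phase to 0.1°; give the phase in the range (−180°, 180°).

5.8 dB, -12.0°

At ω = 53 rad/s:
pole (1 + j53·0.004) = 1 + j0.212 → |·| ≈ 1.0222, ∠ ≈ 11.97°
|H| = 2 · 1 / (1.0222) ≈ 1.9566
Gain = 20 log₁₀(1.9566) ≈ 5.83 dB
∠H = (0°) − (11.97°) = -11.97°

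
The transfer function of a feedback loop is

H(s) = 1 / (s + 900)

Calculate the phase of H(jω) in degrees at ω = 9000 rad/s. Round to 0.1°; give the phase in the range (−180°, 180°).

-84.3°

Substitute s = j9000:
Numerator: 1 = 1 + j0
Denominator: (j9000) + 900 = 900 + j9000
|N| = √(1² + 0²) ≈ 1, ∠N ≈ 0.00°
|D| = √(900² + 9000²) ≈ 9044.9, ∠D ≈ 84.29°
∠H = 0.00° − 84.29° = -84.29°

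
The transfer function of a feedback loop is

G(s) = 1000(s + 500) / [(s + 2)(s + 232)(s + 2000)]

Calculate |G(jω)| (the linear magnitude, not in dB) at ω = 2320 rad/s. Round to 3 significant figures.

At s = jω = j2320:
zero (s+500): 500 + j2320 → |·| = √(500²+2320²) = √5632400 ≈ 2373.3, ∠ = arctan(2320/500) ≈ 77.84°
pole (s+2): 2 + j2320 → |·| = √(2²+2320²) = √5382404 ≈ 2320, ∠ = arctan(2320/2) ≈ 89.95°
pole (s+232): 232 + j2320 → |·| = √(232²+2320²) = √5436224 ≈ 2331.6, ∠ = arctan(2320/232) ≈ 84.29°
pole (s+2000): 2000 + j2320 → |·| = √(2000²+2320²) = √9382400 ≈ 3063.1, ∠ = arctan(2320/2000) ≈ 49.24°
|G| = 1000 · 2373.3 / 1.6569e+10 ≈ 0.00014324

0.000143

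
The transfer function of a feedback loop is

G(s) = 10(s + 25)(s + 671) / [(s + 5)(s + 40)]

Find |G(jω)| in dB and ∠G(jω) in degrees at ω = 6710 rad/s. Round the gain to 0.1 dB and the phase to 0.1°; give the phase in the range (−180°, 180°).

At s = jω = j6710:
zero (s+25): 25 + j6710 → |·| = √(25²+6710²) = √45024725 ≈ 6710, ∠ = arctan(6710/25) ≈ 89.79°
zero (s+671): 671 + j6710 → |·| = √(671²+6710²) = √45474341 ≈ 6743.5, ∠ = arctan(6710/671) ≈ 84.29°
pole (s+5): 5 + j6710 → |·| = √(5²+6710²) = √45024125 ≈ 6710, ∠ = arctan(6710/5) ≈ 89.96°
pole (s+40): 40 + j6710 → |·| = √(40²+6710²) = √45025700 ≈ 6710.1, ∠ = arctan(6710/40) ≈ 89.66°
|G| = 10 · 4.5249e+07 / 4.5025e+07 ≈ 10.05
Gain = 20 log₁₀(10.05) ≈ 20.04 dB
∠G = 174.08° − 179.62° = -5.54°

20.0 dB, -5.5°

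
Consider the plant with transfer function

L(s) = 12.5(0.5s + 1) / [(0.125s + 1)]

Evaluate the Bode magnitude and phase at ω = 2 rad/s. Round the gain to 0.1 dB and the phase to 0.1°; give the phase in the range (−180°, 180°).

At ω = 2 rad/s:
zero (1 + j2·0.5) = 1 + j1 → |·| ≈ 1.4142, ∠ ≈ 45.00°
pole (1 + j2·0.125) = 1 + j0.25 → |·| ≈ 1.0308, ∠ ≈ 14.04°
|L| = 12.5 · 1.4142 / (1.0308) ≈ 17.149
Gain = 20 log₁₀(17.149) ≈ 24.68 dB
∠L = (45.00°) − (14.04°) = 30.96°

24.7 dB, 31.0°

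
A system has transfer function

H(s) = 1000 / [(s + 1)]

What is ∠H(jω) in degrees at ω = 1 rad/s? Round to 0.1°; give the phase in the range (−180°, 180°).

At ω = 1 rad/s:
pole (1 + j1·1) = 1 + j1 → |·| ≈ 1.4142, ∠ ≈ 45.00°
∠H = (0°) − (45.00°) = -45.00°

-45.0°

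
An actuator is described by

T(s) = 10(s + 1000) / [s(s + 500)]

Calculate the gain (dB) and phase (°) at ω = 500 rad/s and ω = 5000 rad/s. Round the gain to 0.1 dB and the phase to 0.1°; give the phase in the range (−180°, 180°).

At s = jω = j500:
zero (s+1000): 1000 + j500 → |·| = √(1000²+500²) = √1250000 ≈ 1118, ∠ = arctan(500/1000) ≈ 26.57°
pole (s+500): 500 + j500 → |·| = √(500²+500²) = √500000 ≈ 707.11, ∠ = arctan(500/500) ≈ 45.00°
pole at origin: |s| = 500, ∠ = 90.00° (in denominator)
|T| = 10 · 1118 / 3.5356e+05 ≈ 0.031621
Gain = 20 log₁₀(0.031621) ≈ -30.00 dB
∠T = 26.57° − 135.00° = -108.43°

At s = jω = j5000:
zero (s+1000): 1000 + j5000 → |·| = √(1000²+5000²) = √26000000 ≈ 5099, ∠ = arctan(5000/1000) ≈ 78.69°
pole (s+500): 500 + j5000 → |·| = √(500²+5000²) = √25250000 ≈ 5024.9, ∠ = arctan(5000/500) ≈ 84.29°
pole at origin: |s| = 5000, ∠ = 90.00° (in denominator)
|T| = 10 · 5099 / 2.5124e+07 ≈ 0.0020295
Gain = 20 log₁₀(0.0020295) ≈ -53.85 dB
∠T = 78.69° − 174.29° = -95.60°

ω = 500: -30.0 dB, -108.4°; ω = 5000: -53.9 dB, -95.6°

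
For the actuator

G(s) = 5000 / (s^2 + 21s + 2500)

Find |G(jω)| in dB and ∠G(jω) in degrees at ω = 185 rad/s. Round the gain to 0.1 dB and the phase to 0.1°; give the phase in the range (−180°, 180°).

-16.1 dB, -173.0°

At s = jω = j185:
quadratic: (j185)² + 21·j185 + 2500 = -31725 + j3885 → |·| ≈ 31962, ∠ ≈ 173.02°
|G| = 5000 / 31962 ≈ 0.15644
Gain = 20 log₁₀(0.15644) ≈ -16.11 dB
∠G = 0.00° − 173.02° = -173.02°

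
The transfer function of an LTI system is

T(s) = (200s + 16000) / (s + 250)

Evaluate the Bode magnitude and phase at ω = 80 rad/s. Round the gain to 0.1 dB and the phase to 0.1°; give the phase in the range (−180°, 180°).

Substitute s = j80:
Numerator: 200(j80) + 16000 = 16000 + j16000
Denominator: (j80) + 250 = 250 + j80
|N| = √(16000² + 16000²) ≈ 22627, ∠N ≈ 45.00°
|D| = √(250² + 80²) ≈ 262.49, ∠D ≈ 17.74°
|T| = 22627 / 262.49 ≈ 86.201
Gain = 20 log₁₀(86.201) ≈ 38.71 dB
∠T = 45.00° − 17.74° = 27.26°

38.7 dB, 27.3°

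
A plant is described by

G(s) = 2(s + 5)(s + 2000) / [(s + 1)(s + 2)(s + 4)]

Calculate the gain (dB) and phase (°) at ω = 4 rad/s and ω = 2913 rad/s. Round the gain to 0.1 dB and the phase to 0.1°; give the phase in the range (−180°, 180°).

ω = 4: 47.8 dB, -145.6°; ω = 2913: -61.6 dB, -124.4°

At s = jω = j4:
zero (s+5): 5 + j4 → |·| = √(5²+4²) = √41 ≈ 6.4031, ∠ = arctan(4/5) ≈ 38.66°
zero (s+2000): 2000 + j4 → |·| = √(2000²+4²) = √4000016 ≈ 2000, ∠ = arctan(4/2000) ≈ 0.11°
pole (s+1): 1 + j4 → |·| = √(1²+4²) = √17 ≈ 4.1231, ∠ = arctan(4/1) ≈ 75.96°
pole (s+2): 2 + j4 → |·| = √(2²+4²) = √20 ≈ 4.4721, ∠ = arctan(4/2) ≈ 63.43°
pole (s+4): 4 + j4 → |·| = √(4²+4²) = √32 ≈ 5.6569, ∠ = arctan(4/4) ≈ 45.00°
|G| = 2 · 12806 / 104.31 ≈ 245.54
Gain = 20 log₁₀(245.54) ≈ 47.80 dB
∠G = 38.77° − 184.39° = -145.62°

At s = jω = j2913:
zero (s+5): 5 + j2913 → |·| = √(5²+2913²) = √8485594 ≈ 2913, ∠ = arctan(2913/5) ≈ 89.90°
zero (s+2000): 2000 + j2913 → |·| = √(2000²+2913²) = √12485569 ≈ 3533.5, ∠ = arctan(2913/2000) ≈ 55.53°
pole (s+1): 1 + j2913 → |·| = √(1²+2913²) = √8485570 ≈ 2913, ∠ = arctan(2913/1) ≈ 89.98°
pole (s+2): 2 + j2913 → |·| = √(2²+2913²) = √8485573 ≈ 2913, ∠ = arctan(2913/2) ≈ 89.96°
pole (s+4): 4 + j2913 → |·| = √(4²+2913²) = √8485585 ≈ 2913, ∠ = arctan(2913/4) ≈ 89.92°
|G| = 2 · 1.0293e+07 / 2.4718e+10 ≈ 0.00083283
Gain = 20 log₁₀(0.00083283) ≈ -61.59 dB
∠G = 145.43° − 269.86° = -124.43°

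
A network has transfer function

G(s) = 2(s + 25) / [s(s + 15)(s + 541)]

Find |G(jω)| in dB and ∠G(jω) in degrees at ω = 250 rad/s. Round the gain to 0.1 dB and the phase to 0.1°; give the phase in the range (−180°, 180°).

-97.4 dB, -117.1°

At s = jω = j250:
zero (s+25): 25 + j250 → |·| = √(25²+250²) = √63125 ≈ 251.25, ∠ = arctan(250/25) ≈ 84.29°
pole (s+15): 15 + j250 → |·| = √(15²+250²) = √62725 ≈ 250.45, ∠ = arctan(250/15) ≈ 86.57°
pole (s+541): 541 + j250 → |·| = √(541²+250²) = √355181 ≈ 595.97, ∠ = arctan(250/541) ≈ 24.80°
pole at origin: |s| = 250, ∠ = 90.00° (in denominator)
|G| = 2 · 251.25 / 3.7315e+07 ≈ 1.3466e-05
Gain = 20 log₁₀(1.3466e-05) ≈ -97.42 dB
∠G = 84.29° − 201.37° = -117.08°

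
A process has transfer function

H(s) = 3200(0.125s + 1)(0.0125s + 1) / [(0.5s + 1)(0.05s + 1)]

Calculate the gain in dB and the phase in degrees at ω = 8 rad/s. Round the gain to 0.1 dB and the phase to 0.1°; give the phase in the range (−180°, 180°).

60.2 dB, -47.1°

At ω = 8 rad/s:
zero (1 + j8·0.125) = 1 + j1 → |·| ≈ 1.4142, ∠ ≈ 45.00°
zero (1 + j8·0.0125) = 1 + j0.1 → |·| ≈ 1.005, ∠ ≈ 5.71°
pole (1 + j8·0.5) = 1 + j4 → |·| ≈ 4.1231, ∠ ≈ 75.96°
pole (1 + j8·0.05) = 1 + j0.4 → |·| ≈ 1.077, ∠ ≈ 21.80°
|H| = 3200 · 1.4142 · 1.005 / (4.1231 · 1.077) ≈ 1024.2
Gain = 20 log₁₀(1024.2) ≈ 60.21 dB
∠H = (45.00° + 5.71°) − (75.96° + 21.80°) = -47.05°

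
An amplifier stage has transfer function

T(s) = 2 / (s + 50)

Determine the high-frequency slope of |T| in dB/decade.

Each pole contributes −20 dB/decade at high frequency; each zero contributes +20 dB/decade.
Net: 0 zero(s) − 1 pole(s) → -20 dB/decade.

-20 dB/decade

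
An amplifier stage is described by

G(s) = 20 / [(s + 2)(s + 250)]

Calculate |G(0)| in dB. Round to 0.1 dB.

-28.0 dB

G(0) = 20 / (2·250) = 0.04
20 log₁₀(0.04) ≈ -27.96 dB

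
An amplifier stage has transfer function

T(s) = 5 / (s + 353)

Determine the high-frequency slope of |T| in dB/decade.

Each pole contributes −20 dB/decade at high frequency; each zero contributes +20 dB/decade.
Net: 0 zero(s) − 1 pole(s) → -20 dB/decade.

-20 dB/decade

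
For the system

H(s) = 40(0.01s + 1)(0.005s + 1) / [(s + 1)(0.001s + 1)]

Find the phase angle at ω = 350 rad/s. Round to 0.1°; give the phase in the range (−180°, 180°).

At ω = 350 rad/s:
zero (1 + j350·0.01) = 1 + j3.5 → |·| ≈ 3.6401, ∠ ≈ 74.05°
zero (1 + j350·0.005) = 1 + j1.75 → |·| ≈ 2.0156, ∠ ≈ 60.26°
pole (1 + j350·1) = 1 + j350 → |·| ≈ 350, ∠ ≈ 89.84°
pole (1 + j350·0.001) = 1 + j0.35 → |·| ≈ 1.0595, ∠ ≈ 19.29°
∠H = (74.05° + 60.26°) − (89.84° + 19.29°) = 25.18°

25.2°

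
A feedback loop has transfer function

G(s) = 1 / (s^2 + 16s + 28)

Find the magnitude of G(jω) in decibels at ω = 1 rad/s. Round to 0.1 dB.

-29.9 dB

Substitute s = j1:
Numerator: 1 = 1 + j0
Denominator: (j1)^2 + 16(j1) + 28 = 27 + j16
|N| = √(1² + 0²) ≈ 1, ∠N ≈ 0.00°
|D| = √(27² + 16²) ≈ 31.385, ∠D ≈ 30.65°
|G| = 1 / 31.385 ≈ 0.031862
Gain = 20 log₁₀(0.031862) ≈ -29.93 dB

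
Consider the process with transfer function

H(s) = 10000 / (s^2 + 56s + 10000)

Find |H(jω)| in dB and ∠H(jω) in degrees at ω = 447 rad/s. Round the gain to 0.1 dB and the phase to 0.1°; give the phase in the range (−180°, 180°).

At s = jω = j447:
quadratic: (j447)² + 56·j447 + 10000 = -189809 + j25032 → |·| ≈ 1.9145e+05, ∠ ≈ 172.49°
|H| = 10000 / 1.9145e+05 ≈ 0.052233
Gain = 20 log₁₀(0.052233) ≈ -25.64 dB
∠H = 0.00° − 172.49° = -172.49°

-25.6 dB, -172.5°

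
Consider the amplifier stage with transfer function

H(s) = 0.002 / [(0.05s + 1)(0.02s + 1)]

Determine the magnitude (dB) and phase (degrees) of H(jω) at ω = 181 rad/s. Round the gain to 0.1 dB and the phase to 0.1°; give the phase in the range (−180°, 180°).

At ω = 181 rad/s:
pole (1 + j181·0.05) = 1 + j9.05 → |·| ≈ 9.1051, ∠ ≈ 83.69°
pole (1 + j181·0.02) = 1 + j3.62 → |·| ≈ 3.7556, ∠ ≈ 74.56°
|H| = 0.002 · 1 / (9.1051 · 3.7556) ≈ 5.8488e-05
Gain = 20 log₁₀(5.8488e-05) ≈ -84.66 dB
∠H = (0°) − (83.69° + 74.56°) = -158.25°

-84.7 dB, -158.3°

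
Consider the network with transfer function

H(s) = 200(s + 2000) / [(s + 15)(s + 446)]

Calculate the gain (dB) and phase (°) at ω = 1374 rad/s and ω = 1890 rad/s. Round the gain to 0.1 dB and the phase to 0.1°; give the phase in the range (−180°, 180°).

ω = 1374: -12.2 dB, -126.9°; ω = 1890: -16.5 dB, -122.9°

At s = jω = j1374:
zero (s+2000): 2000 + j1374 → |·| = √(2000²+1374²) = √5887876 ≈ 2426.5, ∠ = arctan(1374/2000) ≈ 34.49°
pole (s+15): 15 + j1374 → |·| = √(15²+1374²) = √1888101 ≈ 1374.1, ∠ = arctan(1374/15) ≈ 89.37°
pole (s+446): 446 + j1374 → |·| = √(446²+1374²) = √2086792 ≈ 1444.6, ∠ = arctan(1374/446) ≈ 72.02°
|H| = 200 · 2426.5 / 1.985e+06 ≈ 0.24448
Gain = 20 log₁₀(0.24448) ≈ -12.24 dB
∠H = 34.49° − 161.39° = -126.90°

At s = jω = j1890:
zero (s+2000): 2000 + j1890 → |·| = √(2000²+1890²) = √7572100 ≈ 2751.7, ∠ = arctan(1890/2000) ≈ 43.38°
pole (s+15): 15 + j1890 → |·| = √(15²+1890²) = √3572325 ≈ 1890.1, ∠ = arctan(1890/15) ≈ 89.55°
pole (s+446): 446 + j1890 → |·| = √(446²+1890²) = √3771016 ≈ 1941.9, ∠ = arctan(1890/446) ≈ 76.72°
|H| = 200 · 2751.7 / 3.6704e+06 ≈ 0.14994
Gain = 20 log₁₀(0.14994) ≈ -16.48 dB
∠H = 43.38° − 166.27° = -122.89°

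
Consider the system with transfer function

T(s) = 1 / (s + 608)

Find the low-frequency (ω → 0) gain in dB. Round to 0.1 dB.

T(0) = 1 / 608 ≈ 0.0016447
20 log₁₀(0.0016447) ≈ -55.68 dB

-55.7 dB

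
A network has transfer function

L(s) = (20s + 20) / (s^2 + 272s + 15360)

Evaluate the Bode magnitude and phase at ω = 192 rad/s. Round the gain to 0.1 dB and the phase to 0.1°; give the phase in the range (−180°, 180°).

Substitute s = j192:
Numerator: 20(j192) + 20 = 20 + j3840
Denominator: (j192)^2 + 272(j192) + 15360 = -21504 + j52224
|N| = √(20² + 3840²) ≈ 3840.1, ∠N ≈ 89.70°
|D| = √(21504² + 52224²) ≈ 56478, ∠D ≈ 112.38°
|L| = 3840.1 / 56478 ≈ 0.067993
Gain = 20 log₁₀(0.067993) ≈ -23.35 dB
∠L = 89.70° − 112.38° = -22.68°

-23.4 dB, -22.7°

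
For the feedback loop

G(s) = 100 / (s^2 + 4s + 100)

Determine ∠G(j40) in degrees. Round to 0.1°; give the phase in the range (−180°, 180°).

At s = jω = j40:
quadratic: (j40)² + 4·j40 + 100 = -1500 + j160 → |·| ≈ 1508.5, ∠ ≈ 173.91°
∠G = 0.00° − 173.91° = -173.91°

-173.9°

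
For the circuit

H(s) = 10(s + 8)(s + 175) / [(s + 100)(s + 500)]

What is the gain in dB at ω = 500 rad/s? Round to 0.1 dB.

17.3 dB

At s = jω = j500:
zero (s+8): 8 + j500 → |·| = √(8²+500²) = √250064 ≈ 500.06, ∠ = arctan(500/8) ≈ 89.08°
zero (s+175): 175 + j500 → |·| = √(175²+500²) = √280625 ≈ 529.74, ∠ = arctan(500/175) ≈ 70.71°
pole (s+100): 100 + j500 → |·| = √(100²+500²) = √260000 ≈ 509.9, ∠ = arctan(500/100) ≈ 78.69°
pole (s+500): 500 + j500 → |·| = √(500²+500²) = √500000 ≈ 707.11, ∠ = arctan(500/500) ≈ 45.00°
|H| = 10 · 2.649e+05 / 3.6056e+05 ≈ 7.3469
Gain = 20 log₁₀(7.3469) ≈ 17.32 dB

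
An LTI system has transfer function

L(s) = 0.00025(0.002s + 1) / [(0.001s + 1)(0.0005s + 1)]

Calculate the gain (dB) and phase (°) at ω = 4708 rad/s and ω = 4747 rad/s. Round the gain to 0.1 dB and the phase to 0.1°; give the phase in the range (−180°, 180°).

At ω = 4708 rad/s:
zero (1 + j4708·0.002) = 1 + j9.416 → |·| ≈ 9.469, ∠ ≈ 83.94°
pole (1 + j4708·0.001) = 1 + j4.708 → |·| ≈ 4.813, ∠ ≈ 78.01°
pole (1 + j4708·0.0005) = 1 + j2.354 → |·| ≈ 2.5576, ∠ ≈ 66.98°
|L| = 0.00025 · 9.469 / (4.813 · 2.5576) ≈ 0.00019231
Gain = 20 log₁₀(0.00019231) ≈ -74.32 dB
∠L = (83.94°) − (78.01° + 66.98°) = -61.05°

At ω = 4747 rad/s:
zero (1 + j4747·0.002) = 1 + j9.494 → |·| ≈ 9.5465, ∠ ≈ 83.99°
pole (1 + j4747·0.001) = 1 + j4.747 → |·| ≈ 4.8512, ∠ ≈ 78.10°
pole (1 + j4747·0.0005) = 1 + j2.3735 → |·| ≈ 2.5756, ∠ ≈ 67.15°
|L| = 0.00025 · 9.5465 / (4.8512 · 2.5756) ≈ 0.00019101
Gain = 20 log₁₀(0.00019101) ≈ -74.38 dB
∠L = (83.99°) − (78.10° + 67.15°) = -61.26°

ω = 4708: -74.3 dB, -61.1°; ω = 4747: -74.4 dB, -61.3°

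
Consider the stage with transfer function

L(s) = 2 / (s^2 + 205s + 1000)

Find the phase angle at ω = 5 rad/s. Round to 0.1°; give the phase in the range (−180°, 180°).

Substitute s = j5:
Numerator: 2 = 2 + j0
Denominator: (j5)^2 + 205(j5) + 1000 = 975 + j1025
|N| = √(2² + 0²) ≈ 2, ∠N ≈ 0.00°
|D| = √(975² + 1025²) ≈ 1414.7, ∠D ≈ 46.43°
∠L = 0.00° − 46.43° = -46.43°

-46.4°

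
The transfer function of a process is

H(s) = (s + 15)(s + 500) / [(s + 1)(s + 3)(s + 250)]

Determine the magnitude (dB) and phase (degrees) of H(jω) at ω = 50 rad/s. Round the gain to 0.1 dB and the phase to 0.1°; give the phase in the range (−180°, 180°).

At s = jω = j50:
zero (s+15): 15 + j50 → |·| = √(15²+50²) = √2725 ≈ 52.202, ∠ = arctan(50/15) ≈ 73.30°
zero (s+500): 500 + j50 → |·| = √(500²+50²) = √252500 ≈ 502.49, ∠ = arctan(50/500) ≈ 5.71°
pole (s+1): 1 + j50 → |·| = √(1²+50²) = √2501 ≈ 50.01, ∠ = arctan(50/1) ≈ 88.85°
pole (s+3): 3 + j50 → |·| = √(3²+50²) = √2509 ≈ 50.09, ∠ = arctan(50/3) ≈ 86.57°
pole (s+250): 250 + j50 → |·| = √(250²+50²) = √65000 ≈ 254.95, ∠ = arctan(50/250) ≈ 11.31°
|H| = 1 · 26231 / 6.3865e+05 ≈ 0.041073
Gain = 20 log₁₀(0.041073) ≈ -27.73 dB
∠H = 79.01° − 186.73° = -107.72°

-27.7 dB, -107.7°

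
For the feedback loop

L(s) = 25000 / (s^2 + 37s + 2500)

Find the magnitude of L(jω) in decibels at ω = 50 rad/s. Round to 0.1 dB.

At s = jω = j50:
quadratic: (j50)² + 37·j50 + 2500 = 0 + j1850 → |·| ≈ 1850, ∠ ≈ 90.00°
|L| = 25000 / 1850 ≈ 13.514
Gain = 20 log₁₀(13.514) ≈ 22.62 dB

22.6 dB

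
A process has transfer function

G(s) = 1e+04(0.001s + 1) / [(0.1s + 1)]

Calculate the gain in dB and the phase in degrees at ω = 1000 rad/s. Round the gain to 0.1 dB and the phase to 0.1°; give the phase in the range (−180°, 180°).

At ω = 1000 rad/s:
zero (1 + j1000·0.001) = 1 + j1 → |·| ≈ 1.4142, ∠ ≈ 45.00°
pole (1 + j1000·0.1) = 1 + j100 → |·| ≈ 100, ∠ ≈ 89.43°
|G| = 1e+04 · 1.4142 / (100) ≈ 141.42
Gain = 20 log₁₀(141.42) ≈ 43.01 dB
∠G = (45.00°) − (89.43°) = -44.43°

43.0 dB, -44.4°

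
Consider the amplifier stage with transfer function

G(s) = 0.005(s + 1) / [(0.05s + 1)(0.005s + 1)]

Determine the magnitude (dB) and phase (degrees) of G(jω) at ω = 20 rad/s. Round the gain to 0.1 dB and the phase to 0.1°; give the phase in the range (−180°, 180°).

At ω = 20 rad/s:
zero (1 + j20·1) = 1 + j20 → |·| ≈ 20.025, ∠ ≈ 87.14°
pole (1 + j20·0.05) = 1 + j1 → |·| ≈ 1.4142, ∠ ≈ 45.00°
pole (1 + j20·0.005) = 1 + j0.1 → |·| ≈ 1.005, ∠ ≈ 5.71°
|G| = 0.005 · 20.025 / (1.4142 · 1.005) ≈ 0.070448
Gain = 20 log₁₀(0.070448) ≈ -23.04 dB
∠G = (87.14°) − (45.00° + 5.71°) = 36.43°

-23.0 dB, 36.4°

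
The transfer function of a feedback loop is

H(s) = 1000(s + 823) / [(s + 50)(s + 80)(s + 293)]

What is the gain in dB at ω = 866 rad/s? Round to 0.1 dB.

At s = jω = j866:
zero (s+823): 823 + j866 → |·| = √(823²+866²) = √1427285 ≈ 1194.7, ∠ = arctan(866/823) ≈ 46.46°
pole (s+50): 50 + j866 → |·| = √(50²+866²) = √752456 ≈ 867.44, ∠ = arctan(866/50) ≈ 86.70°
pole (s+80): 80 + j866 → |·| = √(80²+866²) = √756356 ≈ 869.69, ∠ = arctan(866/80) ≈ 84.72°
pole (s+293): 293 + j866 → |·| = √(293²+866²) = √835805 ≈ 914.22, ∠ = arctan(866/293) ≈ 71.31°
|H| = 1000 · 1194.7 / 6.8969e+08 ≈ 0.0017322
Gain = 20 log₁₀(0.0017322) ≈ -55.23 dB

-55.2 dB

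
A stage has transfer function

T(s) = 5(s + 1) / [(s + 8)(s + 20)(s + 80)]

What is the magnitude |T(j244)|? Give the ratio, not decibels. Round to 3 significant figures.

At s = jω = j244:
zero (s+1): 1 + j244 → |·| = √(1²+244²) = √59537 ≈ 244, ∠ = arctan(244/1) ≈ 89.77°
pole (s+8): 8 + j244 → |·| = √(8²+244²) = √59600 ≈ 244.13, ∠ = arctan(244/8) ≈ 88.12°
pole (s+20): 20 + j244 → |·| = √(20²+244²) = √59936 ≈ 244.82, ∠ = arctan(244/20) ≈ 85.31°
pole (s+80): 80 + j244 → |·| = √(80²+244²) = √65936 ≈ 256.78, ∠ = arctan(244/80) ≈ 71.85°
|T| = 5 · 244 / 1.5347e+07 ≈ 7.9494e-05

7.95e-05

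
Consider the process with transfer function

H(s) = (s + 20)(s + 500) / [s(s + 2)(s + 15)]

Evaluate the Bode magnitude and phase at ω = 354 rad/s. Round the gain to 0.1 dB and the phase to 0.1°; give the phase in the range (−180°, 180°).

At s = jω = j354:
zero (s+20): 20 + j354 → |·| = √(20²+354²) = √125716 ≈ 354.56, ∠ = arctan(354/20) ≈ 86.77°
zero (s+500): 500 + j354 → |·| = √(500²+354²) = √375316 ≈ 612.63, ∠ = arctan(354/500) ≈ 35.30°
pole (s+2): 2 + j354 → |·| = √(2²+354²) = √125320 ≈ 354.01, ∠ = arctan(354/2) ≈ 89.68°
pole (s+15): 15 + j354 → |·| = √(15²+354²) = √125541 ≈ 354.32, ∠ = arctan(354/15) ≈ 87.57°
pole at origin: |s| = 354, ∠ = 90.00° (in denominator)
|H| = 1 · 2.1721e+05 / 4.4403e+07 ≈ 0.0048918
Gain = 20 log₁₀(0.0048918) ≈ -46.21 dB
∠H = 122.07° − 267.25° = -145.18°

-46.2 dB, -145.2°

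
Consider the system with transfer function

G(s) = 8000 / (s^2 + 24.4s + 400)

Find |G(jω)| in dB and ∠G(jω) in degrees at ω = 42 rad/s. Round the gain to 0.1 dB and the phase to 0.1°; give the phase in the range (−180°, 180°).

At s = jω = j42:
quadratic: (j42)² + 24.4·j42 + 400 = -1364 + j1024.8 → |·| ≈ 1706.1, ∠ ≈ 143.08°
|G| = 8000 / 1706.1 ≈ 4.6891
Gain = 20 log₁₀(4.6891) ≈ 13.42 dB
∠G = 0.00° − 143.08° = -143.08°

13.4 dB, -143.1°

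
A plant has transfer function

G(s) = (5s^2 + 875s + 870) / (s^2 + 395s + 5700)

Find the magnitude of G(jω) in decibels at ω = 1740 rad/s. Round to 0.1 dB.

Substitute s = j1740:
Numerator: 5(j1740)^2 + 875(j1740) + 870 = -15137130 + j1522500
Denominator: (j1740)^2 + 395(j1740) + 5700 = -3021900 + j687300
|N| = √(15137130² + 1522500²) ≈ 1.5214e+07, ∠N ≈ 174.26°
|D| = √(3021900² + 687300²) ≈ 3.0991e+06, ∠D ≈ 167.19°
|G| = 1.5214e+07 / 3.0991e+06 ≈ 4.9092
Gain = 20 log₁₀(4.9092) ≈ 13.82 dB

13.8 dB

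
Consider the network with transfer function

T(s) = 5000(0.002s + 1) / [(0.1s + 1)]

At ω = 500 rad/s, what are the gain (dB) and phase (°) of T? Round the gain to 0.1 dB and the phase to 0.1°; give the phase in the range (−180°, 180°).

43.0 dB, -43.9°

At ω = 500 rad/s:
zero (1 + j500·0.002) = 1 + j1 → |·| ≈ 1.4142, ∠ ≈ 45.00°
pole (1 + j500·0.1) = 1 + j50 → |·| ≈ 50.01, ∠ ≈ 88.85°
|T| = 5000 · 1.4142 / (50.01) ≈ 141.39
Gain = 20 log₁₀(141.39) ≈ 43.01 dB
∠T = (45.00°) − (88.85°) = -43.85°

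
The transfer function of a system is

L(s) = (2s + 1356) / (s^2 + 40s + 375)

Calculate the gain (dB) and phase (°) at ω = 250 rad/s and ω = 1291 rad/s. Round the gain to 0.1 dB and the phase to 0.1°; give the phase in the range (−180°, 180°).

Substitute s = j250:
Numerator: 2(j250) + 1356 = 1356 + j500
Denominator: (j250)^2 + 40(j250) + 375 = -62125 + j10000
|N| = √(1356² + 500²) ≈ 1445.2, ∠N ≈ 20.24°
|D| = √(62125² + 10000²) ≈ 62925, ∠D ≈ 170.86°
|L| = 1445.2 / 62925 ≈ 0.022967
Gain = 20 log₁₀(0.022967) ≈ -32.78 dB
∠L = 20.24° − 170.86° = -150.62°

Substitute s = j1291:
Numerator: 2(j1291) + 1356 = 1356 + j2582
Denominator: (j1291)^2 + 40(j1291) + 375 = -1666306 + j51640
|N| = √(1356² + 2582²) ≈ 2916.4, ∠N ≈ 62.29°
|D| = √(1666306² + 51640²) ≈ 1.6671e+06, ∠D ≈ 178.22°
|L| = 2916.4 / 1.6671e+06 ≈ 0.0017494
Gain = 20 log₁₀(0.0017494) ≈ -55.14 dB
∠L = 62.29° − 178.22° = -115.93°

ω = 250: -32.8 dB, -150.6°; ω = 1291: -55.1 dB, -115.9°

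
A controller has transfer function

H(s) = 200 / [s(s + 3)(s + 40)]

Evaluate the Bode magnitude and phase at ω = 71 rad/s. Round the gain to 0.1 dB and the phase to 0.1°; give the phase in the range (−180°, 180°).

-66.3 dB, 121.8°

At s = jω = j71:
pole (s+3): 3 + j71 → |·| = √(3²+71²) = √5050 ≈ 71.063, ∠ = arctan(71/3) ≈ 87.58°
pole (s+40): 40 + j71 → |·| = √(40²+71²) = √6641 ≈ 81.492, ∠ = arctan(71/40) ≈ 60.60°
pole at origin: |s| = 71, ∠ = 90.00° (in denominator)
|H| = 200 / 4.1117e+05 ≈ 0.00048642
Gain = 20 log₁₀(0.00048642) ≈ -66.26 dB
∠H = 0.00° − 238.18° = -238.18° ≡ 121.82° (principal value)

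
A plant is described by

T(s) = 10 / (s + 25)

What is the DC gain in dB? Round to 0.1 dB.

T(0) = 10 / 25 = 0.4
20 log₁₀(0.4) ≈ -7.96 dB

-8.0 dB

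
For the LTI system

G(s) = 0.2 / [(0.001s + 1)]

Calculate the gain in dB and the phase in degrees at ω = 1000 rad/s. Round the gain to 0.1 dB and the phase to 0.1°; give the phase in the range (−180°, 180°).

At ω = 1000 rad/s:
pole (1 + j1000·0.001) = 1 + j1 → |·| ≈ 1.4142, ∠ ≈ 45.00°
|G| = 0.2 · 1 / (1.4142) ≈ 0.14142
Gain = 20 log₁₀(0.14142) ≈ -16.99 dB
∠G = (0°) − (45.00°) = -45.00°

-17.0 dB, -45.0°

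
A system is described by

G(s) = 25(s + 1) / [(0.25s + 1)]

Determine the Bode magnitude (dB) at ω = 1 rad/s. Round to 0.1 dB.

30.7 dB

At ω = 1 rad/s:
zero (1 + j1·1) = 1 + j1 → |·| ≈ 1.4142, ∠ ≈ 45.00°
pole (1 + j1·0.25) = 1 + j0.25 → |·| ≈ 1.0308, ∠ ≈ 14.04°
|G| = 25 · 1.4142 / (1.0308) ≈ 34.299
Gain = 20 log₁₀(34.299) ≈ 30.71 dB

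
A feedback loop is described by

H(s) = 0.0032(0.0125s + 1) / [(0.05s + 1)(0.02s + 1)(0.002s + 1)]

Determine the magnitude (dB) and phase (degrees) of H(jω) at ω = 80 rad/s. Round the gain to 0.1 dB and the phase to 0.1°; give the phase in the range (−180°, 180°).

At ω = 80 rad/s:
zero (1 + j80·0.0125) = 1 + j1 → |·| ≈ 1.4142, ∠ ≈ 45.00°
pole (1 + j80·0.05) = 1 + j4 → |·| ≈ 4.1231, ∠ ≈ 75.96°
pole (1 + j80·0.02) = 1 + j1.6 → |·| ≈ 1.8868, ∠ ≈ 57.99°
pole (1 + j80·0.002) = 1 + j0.16 → |·| ≈ 1.0127, ∠ ≈ 9.09°
|H| = 0.0032 · 1.4142 / (4.1231 · 1.8868 · 1.0127) ≈ 0.00057442
Gain = 20 log₁₀(0.00057442) ≈ -64.82 dB
∠H = (45.00°) − (75.96° + 57.99° + 9.09°) = -98.04°

-64.8 dB, -98.0°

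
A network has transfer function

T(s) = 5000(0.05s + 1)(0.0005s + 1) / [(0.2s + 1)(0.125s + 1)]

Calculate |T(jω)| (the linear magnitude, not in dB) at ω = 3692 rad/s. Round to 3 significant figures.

At ω = 3692 rad/s:
zero (1 + j3692·0.05) = 1 + j184.6 → |·| ≈ 184.6, ∠ ≈ 89.69°
zero (1 + j3692·0.0005) = 1 + j1.846 → |·| ≈ 2.0995, ∠ ≈ 61.56°
pole (1 + j3692·0.2) = 1 + j738.4 → |·| ≈ 738.4, ∠ ≈ 89.92°
pole (1 + j3692·0.125) = 1 + j461.5 → |·| ≈ 461.5, ∠ ≈ 89.88°
|T| = 5000 · 184.6 · 2.0995 / (738.4 · 461.5) ≈ 5.6866

5.69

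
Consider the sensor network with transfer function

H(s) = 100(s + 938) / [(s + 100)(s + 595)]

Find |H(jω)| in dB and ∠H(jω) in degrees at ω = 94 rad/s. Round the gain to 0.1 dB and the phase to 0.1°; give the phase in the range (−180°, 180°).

At s = jω = j94:
zero (s+938): 938 + j94 → |·| = √(938²+94²) = √888680 ≈ 942.7, ∠ = arctan(94/938) ≈ 5.72°
pole (s+100): 100 + j94 → |·| = √(100²+94²) = √18836 ≈ 137.24, ∠ = arctan(94/100) ≈ 43.23°
pole (s+595): 595 + j94 → |·| = √(595²+94²) = √362861 ≈ 602.38, ∠ = arctan(94/595) ≈ 8.98°
|H| = 100 · 942.7 / 82671 ≈ 1.1403
Gain = 20 log₁₀(1.1403) ≈ 1.14 dB
∠H = 5.72° − 52.21° = -46.49°

1.1 dB, -46.5°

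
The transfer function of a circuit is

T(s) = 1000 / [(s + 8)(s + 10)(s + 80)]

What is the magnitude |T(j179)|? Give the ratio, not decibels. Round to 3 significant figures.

At s = jω = j179:
pole (s+8): 8 + j179 → |·| = √(8²+179²) = √32105 ≈ 179.18, ∠ = arctan(179/8) ≈ 87.44°
pole (s+10): 10 + j179 → |·| = √(10²+179²) = √32141 ≈ 179.28, ∠ = arctan(179/10) ≈ 86.80°
pole (s+80): 80 + j179 → |·| = √(80²+179²) = √38441 ≈ 196.06, ∠ = arctan(179/80) ≈ 65.92°
|T| = 1000 / 6.2981e+06 ≈ 0.00015878

0.000159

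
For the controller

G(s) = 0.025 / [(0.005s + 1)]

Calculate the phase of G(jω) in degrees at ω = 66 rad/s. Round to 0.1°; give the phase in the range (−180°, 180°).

-18.3°

At ω = 66 rad/s:
pole (1 + j66·0.005) = 1 + j0.33 → |·| ≈ 1.053, ∠ ≈ 18.26°
∠G = (0°) − (18.26°) = -18.26°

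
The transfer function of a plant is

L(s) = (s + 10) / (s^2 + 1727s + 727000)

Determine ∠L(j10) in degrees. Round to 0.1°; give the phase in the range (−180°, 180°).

Substitute s = j10:
Numerator: (j10) + 10 = 10 + j10
Denominator: (j10)^2 + 1727(j10) + 727000 = 726900 + j17270
|N| = √(10² + 10²) ≈ 14.142, ∠N ≈ 45.00°
|D| = √(726900² + 17270²) ≈ 7.2711e+05, ∠D ≈ 1.36°
∠L = 45.00° − 1.36° = 43.64°

43.6°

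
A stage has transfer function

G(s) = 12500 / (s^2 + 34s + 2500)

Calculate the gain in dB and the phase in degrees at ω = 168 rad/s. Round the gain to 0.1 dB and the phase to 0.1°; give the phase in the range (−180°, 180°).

At s = jω = j168:
quadratic: (j168)² + 34·j168 + 2500 = -25724 + j5712 → |·| ≈ 26351, ∠ ≈ 167.48°
|G| = 12500 / 26351 ≈ 0.47437
Gain = 20 log₁₀(0.47437) ≈ -6.48 dB
∠G = 0.00° − 167.48° = -167.48°

-6.5 dB, -167.5°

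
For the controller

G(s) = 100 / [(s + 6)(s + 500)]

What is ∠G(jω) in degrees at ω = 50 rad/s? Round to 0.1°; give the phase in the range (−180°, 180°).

At s = jω = j50:
pole (s+6): 6 + j50 → |·| = √(6²+50²) = √2536 ≈ 50.359, ∠ = arctan(50/6) ≈ 83.16°
pole (s+500): 500 + j50 → |·| = √(500²+50²) = √252500 ≈ 502.49, ∠ = arctan(50/500) ≈ 5.71°
∠G = 0.00° − 88.87° = -88.87°

-88.9°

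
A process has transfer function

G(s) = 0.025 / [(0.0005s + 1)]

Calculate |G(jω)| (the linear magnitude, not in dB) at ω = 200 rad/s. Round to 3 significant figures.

At ω = 200 rad/s:
pole (1 + j200·0.0005) = 1 + j0.1 → |·| ≈ 1.005, ∠ ≈ 5.71°
|G| = 0.025 · 1 / (1.005) ≈ 0.024876

0.0249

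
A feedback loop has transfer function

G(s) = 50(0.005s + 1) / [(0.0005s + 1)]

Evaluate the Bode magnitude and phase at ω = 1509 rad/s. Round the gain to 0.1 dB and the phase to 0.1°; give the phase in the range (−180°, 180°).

At ω = 1509 rad/s:
zero (1 + j1509·0.005) = 1 + j7.545 → |·| ≈ 7.611, ∠ ≈ 82.45°
pole (1 + j1509·0.0005) = 1 + j0.7545 → |·| ≈ 1.2527, ∠ ≈ 37.03°
|G| = 50 · 7.611 / (1.2527) ≈ 303.78
Gain = 20 log₁₀(303.78) ≈ 49.65 dB
∠G = (82.45°) − (37.03°) = 45.42°

49.7 dB, 45.4°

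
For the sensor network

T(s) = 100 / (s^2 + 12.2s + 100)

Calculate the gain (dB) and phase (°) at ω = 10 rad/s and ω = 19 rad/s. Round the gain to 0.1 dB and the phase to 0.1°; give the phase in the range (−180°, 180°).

At s = jω = j10:
quadratic: (j10)² + 12.2·j10 + 100 = 0 + j122 → |·| ≈ 122, ∠ ≈ 90.00°
|T| = 100 / 122 ≈ 0.81967
Gain = 20 log₁₀(0.81967) ≈ -1.73 dB
∠T = 0.00° − 90.00° = -90.00°

At s = jω = j19:
quadratic: (j19)² + 12.2·j19 + 100 = -261 + j231.8 → |·| ≈ 349.07, ∠ ≈ 138.39°
|T| = 100 / 349.07 ≈ 0.28648
Gain = 20 log₁₀(0.28648) ≈ -10.86 dB
∠T = 0.00° − 138.39° = -138.39°

ω = 10: -1.7 dB, -90.0°; ω = 19: -10.9 dB, -138.4°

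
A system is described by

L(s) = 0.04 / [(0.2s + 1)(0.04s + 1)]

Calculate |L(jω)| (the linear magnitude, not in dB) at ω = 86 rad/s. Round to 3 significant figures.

At ω = 86 rad/s:
pole (1 + j86·0.2) = 1 + j17.2 → |·| ≈ 17.229, ∠ ≈ 86.67°
pole (1 + j86·0.04) = 1 + j3.44 → |·| ≈ 3.5824, ∠ ≈ 73.79°
|L| = 0.04 · 1 / (17.229 · 3.5824) ≈ 0.00064808

0.000648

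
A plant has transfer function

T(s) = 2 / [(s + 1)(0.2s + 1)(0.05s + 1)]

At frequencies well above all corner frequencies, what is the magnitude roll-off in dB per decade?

-60 dB/decade

Each pole contributes −20 dB/decade at high frequency; each zero contributes +20 dB/decade.
Net: 0 zero(s) − 3 pole(s) → -60 dB/decade.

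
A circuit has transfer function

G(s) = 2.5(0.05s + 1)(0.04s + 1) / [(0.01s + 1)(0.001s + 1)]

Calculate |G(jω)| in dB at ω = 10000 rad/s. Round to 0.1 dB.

At ω = 10000 rad/s:
zero (1 + j10000·0.05) = 1 + j500 → |·| ≈ 500, ∠ ≈ 89.89°
zero (1 + j10000·0.04) = 1 + j400 → |·| ≈ 400, ∠ ≈ 89.86°
pole (1 + j10000·0.01) = 1 + j100 → |·| ≈ 100, ∠ ≈ 89.43°
pole (1 + j10000·0.001) = 1 + j10 → |·| ≈ 10.05, ∠ ≈ 84.29°
|G| = 2.5 · 500 · 400 / (100 · 10.05) ≈ 497.51
Gain = 20 log₁₀(497.51) ≈ 53.94 dB

53.9 dB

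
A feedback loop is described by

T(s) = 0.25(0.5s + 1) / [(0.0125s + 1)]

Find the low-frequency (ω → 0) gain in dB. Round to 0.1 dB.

-12.0 dB

T(0) = 0.25 · 1 / 1 = 0.25
20 log₁₀(0.25) ≈ -12.04 dB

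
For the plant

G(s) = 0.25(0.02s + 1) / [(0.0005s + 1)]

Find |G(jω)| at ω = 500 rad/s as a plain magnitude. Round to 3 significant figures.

2.44

At ω = 500 rad/s:
zero (1 + j500·0.02) = 1 + j10 → |·| ≈ 10.05, ∠ ≈ 84.29°
pole (1 + j500·0.0005) = 1 + j0.25 → |·| ≈ 1.0308, ∠ ≈ 14.04°
|G| = 0.25 · 10.05 / (1.0308) ≈ 2.4374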